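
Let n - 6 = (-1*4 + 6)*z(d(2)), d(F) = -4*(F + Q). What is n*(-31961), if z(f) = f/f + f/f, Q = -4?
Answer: -319610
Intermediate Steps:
d(F) = 16 - 4*F (d(F) = -4*(F - 4) = -4*(-4 + F) = 16 - 4*F)
z(f) = 2 (z(f) = 1 + 1 = 2)
n = 10 (n = 6 + (-1*4 + 6)*2 = 6 + (-4 + 6)*2 = 6 + 2*2 = 6 + 4 = 10)
n*(-31961) = 10*(-31961) = -319610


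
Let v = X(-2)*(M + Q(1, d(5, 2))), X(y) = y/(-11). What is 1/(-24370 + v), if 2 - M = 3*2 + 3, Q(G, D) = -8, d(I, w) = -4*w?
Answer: -11/268100 ≈ -4.1029e-5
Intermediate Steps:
d(I, w) = -4*w
X(y) = -y/11 (X(y) = y*(-1/11) = -y/11)
M = -7 (M = 2 - (3*2 + 3) = 2 - (6 + 3) = 2 - 1*9 = 2 - 9 = -7)
v = -30/11 (v = (-1/11*(-2))*(-7 - 8) = (2/11)*(-15) = -30/11 ≈ -2.7273)
1/(-24370 + v) = 1/(-24370 - 30/11) = 1/(-268100/11) = -11/268100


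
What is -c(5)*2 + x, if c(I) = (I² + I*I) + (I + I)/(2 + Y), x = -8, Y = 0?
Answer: -118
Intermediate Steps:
c(I) = I + 2*I² (c(I) = (I² + I*I) + (I + I)/(2 + 0) = (I² + I²) + (2*I)/2 = 2*I² + (2*I)*(½) = 2*I² + I = I + 2*I²)
-c(5)*2 + x = -5*(1 + 2*5)*2 - 8 = -5*(1 + 10)*2 - 8 = -5*11*2 - 8 = -55*2 - 8 = -1*110 - 8 = -110 - 8 = -118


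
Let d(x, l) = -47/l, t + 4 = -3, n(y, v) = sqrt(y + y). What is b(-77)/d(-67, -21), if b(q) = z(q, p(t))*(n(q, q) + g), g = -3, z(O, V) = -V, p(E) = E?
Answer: -441/47 + 147*I*sqrt(154)/47 ≈ -9.383 + 38.813*I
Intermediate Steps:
n(y, v) = sqrt(2)*sqrt(y) (n(y, v) = sqrt(2*y) = sqrt(2)*sqrt(y))
t = -7 (t = -4 - 3 = -7)
b(q) = -21 + 7*sqrt(2)*sqrt(q) (b(q) = (-1*(-7))*(sqrt(2)*sqrt(q) - 3) = 7*(-3 + sqrt(2)*sqrt(q)) = -21 + 7*sqrt(2)*sqrt(q))
b(-77)/d(-67, -21) = (-21 + 7*sqrt(2)*sqrt(-77))/((-47/(-21))) = (-21 + 7*sqrt(2)*(I*sqrt(77)))/((-47*(-1/21))) = (-21 + 7*I*sqrt(154))/(47/21) = (-21 + 7*I*sqrt(154))*(21/47) = -441/47 + 147*I*sqrt(154)/47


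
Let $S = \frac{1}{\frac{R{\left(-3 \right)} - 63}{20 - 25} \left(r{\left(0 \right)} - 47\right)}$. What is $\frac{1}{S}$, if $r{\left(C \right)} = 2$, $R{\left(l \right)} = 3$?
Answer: $-540$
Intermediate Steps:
$S = - \frac{1}{540}$ ($S = \frac{1}{\frac{3 - 63}{20 - 25} \left(2 - 47\right)} = \frac{1}{- \frac{60}{-5} \left(-45\right)} = \frac{1}{\left(-60\right) \left(- \frac{1}{5}\right) \left(-45\right)} = \frac{1}{12 \left(-45\right)} = \frac{1}{-540} = - \frac{1}{540} \approx -0.0018519$)
$\frac{1}{S} = \frac{1}{- \frac{1}{540}} = -540$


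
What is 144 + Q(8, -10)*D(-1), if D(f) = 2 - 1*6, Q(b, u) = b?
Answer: 112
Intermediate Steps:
D(f) = -4 (D(f) = 2 - 6 = -4)
144 + Q(8, -10)*D(-1) = 144 + 8*(-4) = 144 - 32 = 112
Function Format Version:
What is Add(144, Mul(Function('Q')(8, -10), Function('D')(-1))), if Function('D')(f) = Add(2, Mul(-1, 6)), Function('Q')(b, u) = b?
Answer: 112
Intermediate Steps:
Function('D')(f) = -4 (Function('D')(f) = Add(2, -6) = -4)
Add(144, Mul(Function('Q')(8, -10), Function('D')(-1))) = Add(144, Mul(8, -4)) = Add(144, -32) = 112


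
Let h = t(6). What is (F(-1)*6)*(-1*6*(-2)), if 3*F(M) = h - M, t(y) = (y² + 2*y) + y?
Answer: 1320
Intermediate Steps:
t(y) = y² + 3*y
h = 54 (h = 6*(3 + 6) = 6*9 = 54)
F(M) = 18 - M/3 (F(M) = (54 - M)/3 = 18 - M/3)
(F(-1)*6)*(-1*6*(-2)) = ((18 - ⅓*(-1))*6)*(-1*6*(-2)) = ((18 + ⅓)*6)*(-6*(-2)) = ((55/3)*6)*12 = 110*12 = 1320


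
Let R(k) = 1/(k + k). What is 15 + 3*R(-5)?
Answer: 147/10 ≈ 14.700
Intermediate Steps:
R(k) = 1/(2*k)
15 + 3*R(-5) = 15 + 3*((1/2)/(-5)) = 15 + 3*((1/2)*(-1/5)) = 15 + 3*(-1/10) = 15 - 3/10 = 147/10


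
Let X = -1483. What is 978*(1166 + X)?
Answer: -310026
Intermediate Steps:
978*(1166 + X) = 978*(1166 - 1483) = 978*(-317) = -310026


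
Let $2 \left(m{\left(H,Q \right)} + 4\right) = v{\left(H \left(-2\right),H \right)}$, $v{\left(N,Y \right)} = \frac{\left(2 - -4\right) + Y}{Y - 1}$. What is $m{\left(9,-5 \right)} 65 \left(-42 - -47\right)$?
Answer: $- \frac{15925}{16} \approx -995.31$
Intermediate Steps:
$v{\left(N,Y \right)} = \frac{6 + Y}{-1 + Y}$ ($v{\left(N,Y \right)} = \frac{\left(2 + 4\right) + Y}{-1 + Y} = \frac{6 + Y}{-1 + Y}$)
$m{\left(H,Q \right)} = -4 + \frac{6 + H}{2 \left(-1 + H\right)}$ ($m{\left(H,Q \right)} = -4 + \frac{\frac{1}{-1 + H} \left(6 + H\right)}{2} = -4 + \frac{6 + H}{2 \left(-1 + H\right)}$)
$m{\left(9,-5 \right)} 65 \left(-42 - -47\right) = \frac{7 \left(2 - 9\right)}{2 \left(-1 + 9\right)} 65 \left(-42 - -47\right) = \frac{7 \left(2 - 9\right)}{2 \cdot 8} \cdot 65 \left(-42 + 47\right) = \frac{7}{2} \cdot \frac{1}{8} \left(-7\right) 65 \cdot 5 = \left(- \frac{49}{16}\right) 65 \cdot 5 = \left(- \frac{3185}{16}\right) 5 = - \frac{15925}{16}$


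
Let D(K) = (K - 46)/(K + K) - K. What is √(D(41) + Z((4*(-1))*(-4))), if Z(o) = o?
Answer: I*√168510/82 ≈ 5.0061*I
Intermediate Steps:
D(K) = -K + (-46 + K)/(2*K) (D(K) = (-46 + K)/((2*K)) - K = (-46 + K)*(1/(2*K)) - K = (-46 + K)/(2*K) - K = -K + (-46 + K)/(2*K))
√(D(41) + Z((4*(-1))*(-4))) = √((½ - 1*41 - 23/41) + (4*(-1))*(-4)) = √((½ - 41 - 23*1/41) - 4*(-4)) = √((½ - 41 - 23/41) + 16) = √(-3367/82 + 16) = √(-2055/82) = I*√168510/82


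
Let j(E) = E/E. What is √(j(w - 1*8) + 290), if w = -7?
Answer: √291 ≈ 17.059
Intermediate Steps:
j(E) = 1
√(j(w - 1*8) + 290) = √(1 + 290) = √291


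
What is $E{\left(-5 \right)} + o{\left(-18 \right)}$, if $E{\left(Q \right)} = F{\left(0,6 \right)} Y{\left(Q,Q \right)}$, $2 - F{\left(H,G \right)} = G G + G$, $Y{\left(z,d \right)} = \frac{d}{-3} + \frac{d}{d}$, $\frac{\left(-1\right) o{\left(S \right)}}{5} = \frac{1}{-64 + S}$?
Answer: $- \frac{26225}{246} \approx -106.61$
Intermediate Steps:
$o{\left(S \right)} = - \frac{5}{-64 + S}$
$Y{\left(z,d \right)} = 1 - \frac{d}{3}$ ($Y{\left(z,d \right)} = d \left(- \frac{1}{3}\right) + 1 = - \frac{d}{3} + 1 = 1 - \frac{d}{3}$)
$F{\left(H,G \right)} = 2 - G - G^{2}$ ($F{\left(H,G \right)} = 2 - \left(G G + G\right) = 2 - \left(G^{2} + G\right) = 2 - \left(G + G^{2}\right) = 2 - G - G^{2}$)
$E{\left(Q \right)} = -40 + \frac{40 Q}{3}$ ($E{\left(Q \right)} = \left(2 - 6 - 6^{2}\right) \left(1 - \frac{Q}{3}\right) = \left(2 - 6 - 36\right) \left(1 - \frac{Q}{3}\right) = - 40 \left(1 - \frac{Q}{3}\right) = -40 + \frac{40 Q}{3}$)
$E{\left(-5 \right)} + o{\left(-18 \right)} = \left(-40 + \frac{40}{3} \left(-5\right)\right) - \frac{5}{-64 - 18} = \left(-40 - \frac{200}{3}\right) - \frac{5}{-82} = - \frac{320}{3} - - \frac{5}{82} = - \frac{320}{3} + \frac{5}{82} = - \frac{26225}{246}$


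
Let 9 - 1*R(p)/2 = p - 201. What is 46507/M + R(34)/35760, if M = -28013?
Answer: -103326859/62609055 ≈ -1.6504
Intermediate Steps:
R(p) = 420 - 2*p (R(p) = 18 - 2*(p - 201) = 18 - 2*(-201 + p) = 18 + (402 - 2*p) = 420 - 2*p)
46507/M + R(34)/35760 = 46507/(-28013) + (420 - 2*34)/35760 = 46507*(-1/28013) + (420 - 68)*(1/35760) = -46507/28013 + 352*(1/35760) = -46507/28013 + 22/2235 = -103326859/62609055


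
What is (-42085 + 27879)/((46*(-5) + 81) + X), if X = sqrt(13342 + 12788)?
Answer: -2116694/3929 - 14206*sqrt(26130)/3929 ≈ -1123.2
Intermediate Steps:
X = sqrt(26130) ≈ 161.65
(-42085 + 27879)/((46*(-5) + 81) + X) = (-42085 + 27879)/((46*(-5) + 81) + sqrt(26130)) = -14206/((-230 + 81) + sqrt(26130)) = -14206/(-149 + sqrt(26130))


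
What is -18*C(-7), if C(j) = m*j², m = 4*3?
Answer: -10584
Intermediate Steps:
m = 12
C(j) = 12*j²
-18*C(-7) = -216*(-7)² = -216*49 = -18*588 = -10584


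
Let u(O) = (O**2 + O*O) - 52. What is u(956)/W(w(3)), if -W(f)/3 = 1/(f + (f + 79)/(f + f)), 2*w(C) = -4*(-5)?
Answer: -26411999/3 ≈ -8.8040e+6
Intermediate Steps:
w(C) = 10 (w(C) = (-4*(-5))/2 = (1/2)*20 = 10)
u(O) = -52 + 2*O**2 (u(O) = (O**2 + O**2) - 52 = 2*O**2 - 52 = -52 + 2*O**2)
W(f) = -3/(f + (79 + f)/(2*f)) (W(f) = -3/(f + (f + 79)/(f + f)) = -3/(f + (79 + f)/((2*f))) = -3/(f + (79 + f)*(1/(2*f))) = -3/(f + (79 + f)/(2*f)))
u(956)/W(w(3)) = (-52 + 2*956**2)/((-6*10/(79 + 10 + 2*10**2))) = (-52 + 2*913936)/((-6*10/(79 + 10 + 2*100))) = (-52 + 1827872)/((-6*10/(79 + 10 + 200))) = 1827820/((-6*10/289)) = 1827820/((-6*10*1/289)) = 1827820/(-60/289) = 1827820*(-289/60) = -26411999/3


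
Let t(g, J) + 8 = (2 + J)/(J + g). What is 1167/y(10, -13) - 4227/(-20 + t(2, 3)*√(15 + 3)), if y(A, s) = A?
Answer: -141453/2410 + 88767*√2/482 ≈ 201.75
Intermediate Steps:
t(g, J) = -8 + (2 + J)/(J + g)
1167/y(10, -13) - 4227/(-20 + t(2, 3)*√(15 + 3)) = 1167/10 - 4227/(-20 + ((2 - 8*2 - 7*3)/(3 + 2))*√(15 + 3)) = 1167*(⅒) - 4227/(-20 + ((2 - 16 - 21)/5)*√18) = 1167/10 - 4227/(-20 + ((⅕)*(-35))*(3*√2)) = 1167/10 - 4227/(-20 - 21*√2)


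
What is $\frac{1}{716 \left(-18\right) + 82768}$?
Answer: $\frac{1}{69880} \approx 1.431 \cdot 10^{-5}$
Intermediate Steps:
$\frac{1}{716 \left(-18\right) + 82768} = \frac{1}{-12888 + 82768} = \frac{1}{69880}$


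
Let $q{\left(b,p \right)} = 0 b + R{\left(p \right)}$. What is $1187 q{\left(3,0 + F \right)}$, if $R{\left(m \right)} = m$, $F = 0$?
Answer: $0$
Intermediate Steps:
$q{\left(b,p \right)} = p$ ($q{\left(b,p \right)} = 0 b + p = 0 + p = p$)
$1187 q{\left(3,0 + F \right)} = 1187 \left(0 + 0\right) = 1187 \cdot 0 = 0$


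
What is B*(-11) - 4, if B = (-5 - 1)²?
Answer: -400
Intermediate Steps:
B = 36 (B = (-6)² = 36)
B*(-11) - 4 = 36*(-11) - 4 = -396 - 4 = -400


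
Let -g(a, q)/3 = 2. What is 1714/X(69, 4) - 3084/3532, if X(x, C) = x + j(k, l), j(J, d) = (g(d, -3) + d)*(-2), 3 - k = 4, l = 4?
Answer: 1457179/64459 ≈ 22.606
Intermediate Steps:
g(a, q) = -6 (g(a, q) = -3*2 = -6)
k = -1 (k = 3 - 1*4 = 3 - 4 = -1)
j(J, d) = 12 - 2*d (j(J, d) = (-6 + d)*(-2) = 12 - 2*d)
X(x, C) = 4 + x (X(x, C) = x + (12 - 2*4) = x + (12 - 8) = x + 4 = 4 + x)
1714/X(69, 4) - 3084/3532 = 1714/(4 + 69) - 3084/3532 = 1714/73 - 3084*1/3532 = 1714*(1/73) - 771/883 = 1714/73 - 771/883 = 1457179/64459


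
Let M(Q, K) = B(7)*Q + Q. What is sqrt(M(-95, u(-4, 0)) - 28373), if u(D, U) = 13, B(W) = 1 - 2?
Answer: I*sqrt(28373) ≈ 168.44*I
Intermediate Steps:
B(W) = -1
M(Q, K) = 0 (M(Q, K) = -Q + Q = 0)
sqrt(M(-95, u(-4, 0)) - 28373) = sqrt(0 - 28373) = sqrt(-28373) = I*sqrt(28373)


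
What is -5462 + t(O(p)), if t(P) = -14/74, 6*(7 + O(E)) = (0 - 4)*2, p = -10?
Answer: -202101/37 ≈ -5462.2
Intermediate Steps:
O(E) = -25/3 (O(E) = -7 + ((0 - 4)*2)/6 = -7 + (-4*2)/6 = -7 + (⅙)*(-8) = -7 - 4/3 = -25/3)
t(P) = -7/37 (t(P) = -14*1/74 = -7/37)
-5462 + t(O(p)) = -5462 - 7/37 = -202101/37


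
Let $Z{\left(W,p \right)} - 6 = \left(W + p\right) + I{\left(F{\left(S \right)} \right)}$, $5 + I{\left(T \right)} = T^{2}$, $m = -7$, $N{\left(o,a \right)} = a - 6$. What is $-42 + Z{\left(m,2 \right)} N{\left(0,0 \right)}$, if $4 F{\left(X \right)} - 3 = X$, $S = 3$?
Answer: $- \frac{63}{2} \approx -31.5$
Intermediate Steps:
$N{\left(o,a \right)} = -6 + a$ ($N{\left(o,a \right)} = a - 6 = -6 + a$)
$F{\left(X \right)} = \frac{3}{4} + \frac{X}{4}$
$I{\left(T \right)} = -5 + T^{2}$
$Z{\left(W,p \right)} = \frac{13}{4} + W + p$ ($Z{\left(W,p \right)} = 6 - \left(5 - W - p - \left(\frac{3}{4} + \frac{1}{4} \cdot 3\right)^{2}\right) = 6 - \left(5 - W - p - \left(\frac{3}{4} + \frac{3}{4}\right)^{2}\right) = 6 - \left(5 - \frac{9}{4} - W - p\right) = 6 + \left(\left(W + p\right) + \left(-5 + \frac{9}{4}\right)\right) = 6 - \left(\frac{11}{4} - W - p\right) = 6 + \left(- \frac{11}{4} + W + p\right) = \frac{13}{4} + W + p$)
$-42 + Z{\left(m,2 \right)} N{\left(0,0 \right)} = -42 + \left(\frac{13}{4} - 7 + 2\right) \left(-6 + 0\right) = -42 - - \frac{21}{2} = -42 + \frac{21}{2} = - \frac{63}{2}$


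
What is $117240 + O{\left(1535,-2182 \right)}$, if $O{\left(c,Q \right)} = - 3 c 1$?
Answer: $112635$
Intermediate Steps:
$O{\left(c,Q \right)} = - 3 c$
$117240 + O{\left(1535,-2182 \right)} = 117240 - 4605 = 112635$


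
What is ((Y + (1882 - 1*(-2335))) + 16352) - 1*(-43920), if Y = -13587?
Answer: 50902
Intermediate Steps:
((Y + (1882 - 1*(-2335))) + 16352) - 1*(-43920) = ((-13587 + (1882 - 1*(-2335))) + 16352) - 1*(-43920) = ((-13587 + (1882 + 2335)) + 16352) + 43920 = ((-13587 + 4217) + 16352) + 43920 = (-9370 + 16352) + 43920 = 6982 + 43920 = 50902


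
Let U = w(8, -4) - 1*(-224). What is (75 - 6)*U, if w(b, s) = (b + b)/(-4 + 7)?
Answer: 15824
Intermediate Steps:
w(b, s) = 2*b/3 (w(b, s) = (2*b)/3 = (2*b)*(⅓) = 2*b/3)
U = 688/3 (U = (⅔)*8 - 1*(-224) = 16/3 + 224 = 688/3 ≈ 229.33)
(75 - 6)*U = (75 - 6)*(688/3) = 69*(688/3) = 15824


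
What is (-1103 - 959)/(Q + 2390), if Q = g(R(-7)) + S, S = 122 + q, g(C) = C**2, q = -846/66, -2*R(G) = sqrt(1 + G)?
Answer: -45364/54949 ≈ -0.82557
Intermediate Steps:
R(G) = -sqrt(1 + G)/2
q = -141/11 (q = -846*1/66 = -141/11 ≈ -12.818)
S = 1201/11 (S = 122 - 141/11 = 1201/11 ≈ 109.18)
Q = 2369/22 (Q = (-sqrt(1 - 7)/2)**2 + 1201/11 = (-I*sqrt(6)/2)**2 + 1201/11 = -3/2 + 1201/11 = 2369/22 ≈ 107.68)
(-1103 - 959)/(Q + 2390) = (-1103 - 959)/(2369/22 + 2390) = -2062/54949/22 = -2062*22/54949 = -45364/54949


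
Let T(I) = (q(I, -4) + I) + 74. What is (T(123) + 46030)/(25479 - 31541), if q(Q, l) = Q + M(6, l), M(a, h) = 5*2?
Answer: -23180/3031 ≈ -7.6476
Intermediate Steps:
M(a, h) = 10
q(Q, l) = 10 + Q (q(Q, l) = Q + 10 = 10 + Q)
T(I) = 84 + 2*I (T(I) = ((10 + I) + I) + 74 = (10 + 2*I) + 74 = 84 + 2*I)
(T(123) + 46030)/(25479 - 31541) = ((84 + 2*123) + 46030)/(25479 - 31541) = ((84 + 246) + 46030)/(-6062) = (330 + 46030)*(-1/6062) = 46360*(-1/6062) = -23180/3031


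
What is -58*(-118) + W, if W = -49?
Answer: 6795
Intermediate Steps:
-58*(-118) + W = -58*(-118) - 49 = 6844 - 49 = 6795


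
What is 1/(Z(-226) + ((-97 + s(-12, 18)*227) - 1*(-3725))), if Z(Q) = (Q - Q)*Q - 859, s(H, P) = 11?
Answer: 1/5266 ≈ 0.00018990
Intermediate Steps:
Z(Q) = -859 (Z(Q) = 0*Q - 859 = 0 - 859 = -859)
1/(Z(-226) + ((-97 + s(-12, 18)*227) - 1*(-3725))) = 1/(-859 + ((-97 + 11*227) - 1*(-3725))) = 1/(-859 + ((-97 + 2497) + 3725)) = 1/(-859 + (2400 + 3725)) = 1/(-859 + 6125) = 1/5266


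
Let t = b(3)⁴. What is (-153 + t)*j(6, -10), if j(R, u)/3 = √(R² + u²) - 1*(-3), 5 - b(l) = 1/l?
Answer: 26023/9 + 52046*√34/27 ≈ 14131.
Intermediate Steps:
b(l) = 5 - 1/l
t = 38416/81 (t = (5 - 1/3)⁴ = (5 - 1*⅓)⁴ = (5 - ⅓)⁴ = (14/3)⁴ = 38416/81 ≈ 474.27)
j(R, u) = 9 + 3*√(R² + u²) (j(R, u) = 3*(√(R² + u²) - 1*(-3)) = 3*(√(R² + u²) + 3) = 3*(3 + √(R² + u²)) = 9 + 3*√(R² + u²))
(-153 + t)*j(6, -10) = (-153 + 38416/81)*(9 + 3*√(6² + (-10)²)) = 26023*(9 + 3*√(36 + 100))/81 = 26023*(9 + 3*√136)/81 = 26023*(9 + 3*(2*√34))/81 = 26023*(9 + 6*√34)/81 = 26023/9 + 52046*√34/27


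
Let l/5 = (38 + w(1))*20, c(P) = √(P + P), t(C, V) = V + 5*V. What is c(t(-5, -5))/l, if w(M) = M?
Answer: I*√15/1950 ≈ 0.0019861*I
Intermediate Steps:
t(C, V) = 6*V
c(P) = √2*√P (c(P) = √(2*P) = √2*√P)
l = 3900 (l = 5*((38 + 1)*20) = 5*(39*20) = 5*780 = 3900)
c(t(-5, -5))/l = (√2*√(6*(-5)))/3900 = (√2*√(-30))*(1/3900) = (√2*(I*√30))*(1/3900) = (2*I*√15)*(1/3900) = I*√15/1950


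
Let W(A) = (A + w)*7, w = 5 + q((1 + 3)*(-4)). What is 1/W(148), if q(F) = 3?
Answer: 1/1092 ≈ 0.00091575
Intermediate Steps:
w = 8 (w = 5 + 3 = 8)
W(A) = 56 + 7*A (W(A) = (A + 8)*7 = (8 + A)*7 = 56 + 7*A)
1/W(148) = 1/(56 + 7*148) = 1/(56 + 1036) = 1/1092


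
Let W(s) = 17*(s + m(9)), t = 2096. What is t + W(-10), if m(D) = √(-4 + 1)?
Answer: 1926 + 17*I*√3 ≈ 1926.0 + 29.445*I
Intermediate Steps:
m(D) = I*√3 (m(D) = √(-3) = I*√3)
W(s) = 17*s + 17*I*√3 (W(s) = 17*(s + I*√3) = 17*s + 17*I*√3)
t + W(-10) = 2096 + (17*(-10) + 17*I*√3) = 2096 + (-170 + 17*I*√3) = 1926 + 17*I*√3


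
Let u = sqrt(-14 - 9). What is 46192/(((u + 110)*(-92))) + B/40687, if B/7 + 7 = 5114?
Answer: -1813740193/493248501 + 11548*I*sqrt(23)/278829 ≈ -3.6771 + 0.19862*I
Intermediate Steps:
B = 35749 (B = -49 + 7*5114 = -49 + 35798 = 35749)
u = I*sqrt(23) (u = sqrt(-23) = I*sqrt(23) ≈ 4.7958*I)
46192/(((u + 110)*(-92))) + B/40687 = 46192/(((I*sqrt(23) + 110)*(-92))) + 35749/40687 = 46192/(((110 + I*sqrt(23))*(-92))) + 35749*(1/40687) = 46192/(-10120 - 92*I*sqrt(23)) + 35749/40687 = 35749/40687 + 46192/(-10120 - 92*I*sqrt(23))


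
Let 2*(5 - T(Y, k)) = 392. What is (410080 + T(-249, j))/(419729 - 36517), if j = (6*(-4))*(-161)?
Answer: 409889/383212 ≈ 1.0696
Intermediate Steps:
j = 3864 (j = -24*(-161) = 3864)
T(Y, k) = -191 (T(Y, k) = 5 - ½*392 = 5 - 196 = -191)
(410080 + T(-249, j))/(419729 - 36517) = (410080 - 191)/(419729 - 36517) = 409889/383212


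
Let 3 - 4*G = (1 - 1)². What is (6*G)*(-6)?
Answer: -27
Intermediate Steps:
G = ¾ (G = ¾ - (1 - 1)²/4 = ¾ - ¼*0² = ¾ - ¼*0 = ¾ + 0 = ¾ ≈ 0.75000)
(6*G)*(-6) = (6*(¾))*(-6) = (9/2)*(-6) = -27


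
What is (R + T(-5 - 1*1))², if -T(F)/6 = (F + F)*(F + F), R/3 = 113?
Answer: 275625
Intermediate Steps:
R = 339 (R = 3*113 = 339)
T(F) = -24*F² (T(F) = -6*(F + F)*(F + F) = -6*2*F*2*F = -24*F²)
(R + T(-5 - 1*1))² = (339 - 24*(-5 - 1*1)²)² = (339 - 24*(-5 - 1)²)² = (339 - 24*(-6)²)² = (339 - 24*36)² = (339 - 864)² = (-525)² = 275625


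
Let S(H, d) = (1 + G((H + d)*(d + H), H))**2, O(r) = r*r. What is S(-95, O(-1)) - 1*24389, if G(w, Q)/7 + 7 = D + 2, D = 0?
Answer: -23233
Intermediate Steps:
G(w, Q) = -35 (G(w, Q) = -49 + 7*(0 + 2) = -49 + 7*2 = -49 + 14 = -35)
O(r) = r**2
S(H, d) = 1156 (S(H, d) = (1 - 35)**2 = (-34)**2 = 1156)
S(-95, O(-1)) - 1*24389 = 1156 - 1*24389 = 1156 - 24389 = -23233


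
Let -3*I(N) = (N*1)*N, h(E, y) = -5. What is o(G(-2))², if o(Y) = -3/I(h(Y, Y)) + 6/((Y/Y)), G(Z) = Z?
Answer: 25281/625 ≈ 40.450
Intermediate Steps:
I(N) = -N²/3 (I(N) = -N*1*N/3 = -N*N/3 = -N²/3)
o(Y) = 159/25 (o(Y) = -3/((-⅓*(-5)²)) + 6/((Y/Y)) = -3/((-⅓*25)) + 6/1 = -3/(-25/3) + 6*1 = -3*(-3/25) + 6 = 9/25 + 6 = 159/25)
o(G(-2))² = (159/25)² = 25281/625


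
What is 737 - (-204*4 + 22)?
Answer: 1531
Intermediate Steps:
737 - (-204*4 + 22) = 737 - (-34*24 + 22) = 737 - (-816 + 22) = 737 - 1*(-794) = 737 + 794 = 1531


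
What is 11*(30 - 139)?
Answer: -1199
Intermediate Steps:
11*(30 - 139) = 11*(-109) = -1199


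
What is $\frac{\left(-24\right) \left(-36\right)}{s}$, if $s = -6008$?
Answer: $- \frac{108}{751} \approx -0.14381$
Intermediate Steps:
$\frac{\left(-24\right) \left(-36\right)}{s} = \frac{\left(-24\right) \left(-36\right)}{-6008} = 864 \left(- \frac{1}{6008}\right) = - \frac{108}{751}$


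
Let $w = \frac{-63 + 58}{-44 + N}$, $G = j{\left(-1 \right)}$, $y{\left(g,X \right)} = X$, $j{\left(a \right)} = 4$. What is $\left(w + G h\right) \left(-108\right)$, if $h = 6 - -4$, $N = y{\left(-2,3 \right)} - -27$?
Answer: $- \frac{30510}{7} \approx -4358.6$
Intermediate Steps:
$G = 4$
$N = 30$ ($N = 3 - -27 = 3 + 27 = 30$)
$w = \frac{5}{14}$ ($w = \frac{-63 + 58}{-44 + 30} = - \frac{5}{-14} = \left(-5\right) \left(- \frac{1}{14}\right) = \frac{5}{14} \approx 0.35714$)
$h = 10$ ($h = 6 + 4 = 10$)
$\left(w + G h\right) \left(-108\right) = \left(\frac{5}{14} + 4 \cdot 10\right) \left(-108\right) = \left(\frac{5}{14} + 40\right) \left(-108\right) = \frac{565}{14} \left(-108\right) = - \frac{30510}{7}$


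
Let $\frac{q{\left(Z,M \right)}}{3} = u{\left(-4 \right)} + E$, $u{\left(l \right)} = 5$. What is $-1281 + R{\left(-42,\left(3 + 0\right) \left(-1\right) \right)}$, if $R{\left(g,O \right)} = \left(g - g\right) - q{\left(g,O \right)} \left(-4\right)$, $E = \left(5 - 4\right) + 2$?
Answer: $-1185$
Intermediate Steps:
$E = 3$ ($E = 1 + 2 = 3$)
$q{\left(Z,M \right)} = 24$ ($q{\left(Z,M \right)} = 3 \left(5 + 3\right) = 3 \cdot 8 = 24$)
$R{\left(g,O \right)} = 96$ ($R{\left(g,O \right)} = \left(g - g\right) - 24 \left(-4\right) = 0 - -96 = 0 + 96 = 96$)
$-1281 + R{\left(-42,\left(3 + 0\right) \left(-1\right) \right)} = -1281 + 96 = -1185$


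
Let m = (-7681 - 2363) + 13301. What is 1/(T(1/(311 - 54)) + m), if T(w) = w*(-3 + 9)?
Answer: 257/837055 ≈ 0.00030703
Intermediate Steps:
T(w) = 6*w (T(w) = w*6 = 6*w)
m = 3257 (m = -10044 + 13301 = 3257)
1/(T(1/(311 - 54)) + m) = 1/(6/(311 - 54) + 3257) = 1/(6/257 + 3257) = 1/(837055/257) = 257/837055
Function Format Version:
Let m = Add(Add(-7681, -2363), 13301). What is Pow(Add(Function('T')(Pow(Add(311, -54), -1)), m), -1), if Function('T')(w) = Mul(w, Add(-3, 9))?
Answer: Rational(257, 837055) ≈ 0.00030703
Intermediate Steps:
Function('T')(w) = Mul(6, w) (Function('T')(w) = Mul(w, 6) = Mul(6, w))
m = 3257 (m = Add(-10044, 13301) = 3257)
Pow(Add(Function('T')(Pow(Add(311, -54), -1)), m), -1) = Pow(Add(Mul(6, Pow(Add(311, -54), -1)), 3257), -1) = Pow(Add(Mul(6, Pow(257, -1)), 3257), -1) = Pow(Add(Mul(6, Rational(1, 257)), 3257), -1) = Pow(Add(Rational(6, 257), 3257), -1) = Pow(Rational(837055, 257), -1) = Rational(257, 837055)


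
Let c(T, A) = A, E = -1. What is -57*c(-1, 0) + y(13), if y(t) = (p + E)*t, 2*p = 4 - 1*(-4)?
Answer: 39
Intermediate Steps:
p = 4 (p = (4 - 1*(-4))/2 = (4 + 4)/2 = (½)*8 = 4)
y(t) = 3*t (y(t) = (4 - 1)*t = 3*t)
-57*c(-1, 0) + y(13) = -57*0 + 3*13 = 0 + 39 = 39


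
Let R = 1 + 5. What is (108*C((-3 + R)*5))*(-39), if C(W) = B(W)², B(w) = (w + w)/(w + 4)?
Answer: -3790800/361 ≈ -10501.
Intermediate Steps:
R = 6
B(w) = 2*w/(4 + w) (B(w) = (2*w)/(4 + w) = 2*w/(4 + w))
C(W) = 4*W²/(4 + W)² (C(W) = (2*W/(4 + W))² = 4*W²/(4 + W)²)
(108*C((-3 + R)*5))*(-39) = (108*(4*((-3 + 6)*5)²/(4 + (-3 + 6)*5)²))*(-39) = (108*(4*(3*5)²/(4 + 3*5)²))*(-39) = (108*(4*15²/(4 + 15)²))*(-39) = (108*(4*225/19²))*(-39) = (108*(4*225*(1/361)))*(-39) = (108*(900/361))*(-39) = (97200/361)*(-39) = -3790800/361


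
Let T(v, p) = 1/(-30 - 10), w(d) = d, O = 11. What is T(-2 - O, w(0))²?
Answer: 1/1600 ≈ 0.00062500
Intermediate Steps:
T(v, p) = -1/40 (T(v, p) = 1/(-40) = -1/40)
T(-2 - O, w(0))² = (-1/40)² = 1/1600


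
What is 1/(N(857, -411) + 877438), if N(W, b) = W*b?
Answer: 1/525211 ≈ 1.9040e-6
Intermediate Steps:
1/(N(857, -411) + 877438) = 1/(857*(-411) + 877438) = 1/(-352227 + 877438) = 1/525211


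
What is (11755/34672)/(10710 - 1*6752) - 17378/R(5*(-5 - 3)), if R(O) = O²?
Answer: -18631210901/1715397200 ≈ -10.861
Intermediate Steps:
(11755/34672)/(10710 - 1*6752) - 17378/R(5*(-5 - 3)) = (11755/34672)/(10710 - 1*6752) - 17378*1/(25*(-5 - 3)²) = (11755*(1/34672))/(10710 - 6752) - 17378/((5*(-8))²) = (11755/34672)/3958 - 17378/((-40)²) = (11755/34672)*(1/3958) - 17378/1600 = 11755/137231776 - 17378*1/1600 = 11755/137231776 - 8689/800 = -18631210901/1715397200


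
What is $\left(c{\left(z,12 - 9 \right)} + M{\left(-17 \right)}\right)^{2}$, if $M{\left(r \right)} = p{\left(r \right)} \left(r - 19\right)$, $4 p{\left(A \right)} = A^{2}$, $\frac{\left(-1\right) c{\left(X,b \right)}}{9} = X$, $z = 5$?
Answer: $7001316$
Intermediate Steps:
$c{\left(X,b \right)} = - 9 X$
$p{\left(A \right)} = \frac{A^{2}}{4}$
$M{\left(r \right)} = \frac{r^{2} \left(-19 + r\right)}{4}$ ($M{\left(r \right)} = \frac{r^{2}}{4} \left(r - 19\right) = \frac{r^{2}}{4} \left(-19 + r\right) = \frac{r^{2} \left(-19 + r\right)}{4}$)
$\left(c{\left(z,12 - 9 \right)} + M{\left(-17 \right)}\right)^{2} = \left(\left(-9\right) 5 + \frac{\left(-17\right)^{2} \left(-19 - 17\right)}{4}\right)^{2} = \left(-45 + \frac{1}{4} \cdot 289 \left(-36\right)\right)^{2} = \left(-45 - 2601\right)^{2} = \left(-2646\right)^{2} = 7001316$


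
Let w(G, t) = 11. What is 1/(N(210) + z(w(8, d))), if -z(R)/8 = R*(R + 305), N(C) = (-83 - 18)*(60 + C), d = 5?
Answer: -1/55078 ≈ -1.8156e-5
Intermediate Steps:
N(C) = -6060 - 101*C (N(C) = -101*(60 + C) = -6060 - 101*C)
z(R) = -8*R*(305 + R) (z(R) = -8*R*(R + 305) = -8*R*(305 + R))
1/(N(210) + z(w(8, d))) = 1/((-6060 - 101*210) - 8*11*(305 + 11)) = 1/((-6060 - 21210) - 8*11*316) = 1/(-27270 - 27808) = 1/(-55078) = -1/55078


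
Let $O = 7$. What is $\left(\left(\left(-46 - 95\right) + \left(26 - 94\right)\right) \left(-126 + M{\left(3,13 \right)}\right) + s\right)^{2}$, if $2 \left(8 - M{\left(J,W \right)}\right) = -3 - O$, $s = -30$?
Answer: $556346569$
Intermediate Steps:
$M{\left(J,W \right)} = 13$ ($M{\left(J,W \right)} = 8 - \frac{-3 - 7}{2} = 8 - -5 = 8 + 5 = 13$)
$\left(\left(\left(-46 - 95\right) + \left(26 - 94\right)\right) \left(-126 + M{\left(3,13 \right)}\right) + s\right)^{2} = \left(\left(\left(-46 - 95\right) + \left(26 - 94\right)\right) \left(-126 + 13\right) - 30\right)^{2} = \left(\left(\left(-46 - 95\right) - 68\right) \left(-113\right) - 30\right)^{2} = \left(\left(-141 - 68\right) \left(-113\right) - 30\right)^{2} = \left(\left(-209\right) \left(-113\right) - 30\right)^{2} = \left(23617 - 30\right)^{2} = 23587^{2} = 556346569$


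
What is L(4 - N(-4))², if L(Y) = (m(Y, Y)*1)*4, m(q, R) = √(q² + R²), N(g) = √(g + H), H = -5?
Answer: 224 - 768*I ≈ 224.0 - 768.0*I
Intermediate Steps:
N(g) = √(-5 + g) (N(g) = √(g - 5) = √(-5 + g))
m(q, R) = √(R² + q²)
L(Y) = 4*√2*√(Y²) (L(Y) = (√(Y² + Y²)*1)*4 = (√(2*Y²)*1)*4 = ((√2*√(Y²))*1)*4 = (√2*√(Y²))*4 = 4*√2*√(Y²))
L(4 - N(-4))² = (4*√2*√((4 - √(-5 - 4))²))² = (4*√2*√((4 - √(-9))²))² = (4*√2*√((4 - 3*I)²))² = (4*√2*(4 - 3*I))² = 32*(4 - 3*I)²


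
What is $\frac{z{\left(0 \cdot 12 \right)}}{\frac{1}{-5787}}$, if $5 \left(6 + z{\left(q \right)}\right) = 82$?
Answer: $- \frac{300924}{5} \approx -60185.0$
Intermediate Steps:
$z{\left(q \right)} = \frac{52}{5}$ ($z{\left(q \right)} = -6 + \frac{1}{5} \cdot 82 = -6 + \frac{82}{5} = \frac{52}{5}$)
$\frac{z{\left(0 \cdot 12 \right)}}{\frac{1}{-5787}} = \frac{52}{5 \frac{1}{-5787}} = \frac{52}{5 \left(- \frac{1}{5787}\right)} = \frac{52}{5} \left(-5787\right) = - \frac{300924}{5}$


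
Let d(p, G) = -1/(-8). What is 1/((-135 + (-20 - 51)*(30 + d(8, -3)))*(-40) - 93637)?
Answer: -1/2682 ≈ -0.00037286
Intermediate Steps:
d(p, G) = 1/8 (d(p, G) = -1*(-1/8) = 1/8)
1/((-135 + (-20 - 51)*(30 + d(8, -3)))*(-40) - 93637) = 1/((-135 + (-20 - 51)*(30 + 1/8))*(-40) - 93637) = 1/((-135 - 71*241/8)*(-40) - 93637) = 1/((-135 - 17111/8)*(-40) - 93637) = 1/(-18191/8*(-40) - 93637) = 1/(90955 - 93637) = 1/(-2682) = -1/2682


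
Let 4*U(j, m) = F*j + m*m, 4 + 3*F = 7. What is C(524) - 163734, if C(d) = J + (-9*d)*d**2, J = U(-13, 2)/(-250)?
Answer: -1295064149991/1000 ≈ -1.2951e+9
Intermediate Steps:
F = 1 (F = -4/3 + (1/3)*7 = -4/3 + 7/3 = 1)
U(j, m) = j/4 + m**2/4 (U(j, m) = (1*j + m*m)/4 = (j + m**2)/4 = j/4 + m**2/4)
J = 9/1000 (J = ((1/4)*(-13) + (1/4)*2**2)/(-250) = (-13/4 + (1/4)*4)*(-1/250) = (-13/4 + 1)*(-1/250) = -9/4*(-1/250) = 9/1000 ≈ 0.0090000)
C(d) = 9/1000 - 9*d**3 (C(d) = 9/1000 + (-9*d)*d**2 = 9/1000 - 9*d**3)
C(524) - 163734 = (9/1000 - 9*524**3) - 163734 = (9/1000 - 9*143877824) - 163734 = (9/1000 - 1294900416) - 163734 = -1294900415991/1000 - 163734 = -1295064149991/1000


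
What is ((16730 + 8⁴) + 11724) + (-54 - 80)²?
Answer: 50506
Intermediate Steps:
((16730 + 8⁴) + 11724) + (-54 - 80)² = ((16730 + 4096) + 11724) + (-134)² = (20826 + 11724) + 17956 = 32550 + 17956 = 50506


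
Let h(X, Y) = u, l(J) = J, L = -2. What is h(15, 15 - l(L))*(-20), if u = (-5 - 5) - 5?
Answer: 300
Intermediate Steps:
u = -15 (u = -10 - 5 = -15)
h(X, Y) = -15
h(15, 15 - l(L))*(-20) = -15*(-20) = 300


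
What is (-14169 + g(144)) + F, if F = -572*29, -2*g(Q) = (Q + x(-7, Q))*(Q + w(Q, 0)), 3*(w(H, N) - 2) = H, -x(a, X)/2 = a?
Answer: -46083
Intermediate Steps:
x(a, X) = -2*a
w(H, N) = 2 + H/3
g(Q) = -(2 + 4*Q/3)*(14 + Q)/2 (g(Q) = -(Q - 2*(-7))*(Q + (2 + Q/3))/2 = -(Q + 14)*(2 + 4*Q/3)/2 = -(14 + Q)*(2 + 4*Q/3)/2 = -(2 + 4*Q/3)*(14 + Q)/2)
F = -16588
(-14169 + g(144)) + F = (-14169 + (-14 - 31/3*144 - ⅔*144²)) - 16588 = (-14169 + (-14 - 1488 - ⅔*20736)) - 16588 = (-14169 + (-14 - 1488 - 13824)) - 16588 = (-14169 - 15326) - 16588 = -29495 - 16588 = -46083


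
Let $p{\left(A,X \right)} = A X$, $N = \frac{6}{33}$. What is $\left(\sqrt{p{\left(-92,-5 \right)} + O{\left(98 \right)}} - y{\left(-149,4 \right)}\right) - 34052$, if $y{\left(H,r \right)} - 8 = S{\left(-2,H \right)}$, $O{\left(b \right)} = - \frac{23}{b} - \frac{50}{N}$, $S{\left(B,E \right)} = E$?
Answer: $-33911 + \frac{\sqrt{36214}}{14} \approx -33897.0$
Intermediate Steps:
$N = \frac{2}{11}$ ($N = 6 \cdot \frac{1}{33} = \frac{2}{11} \approx 0.18182$)
$O{\left(b \right)} = -275 - \frac{23}{b}$ ($O{\left(b \right)} = - \frac{23}{b} - \frac{50}{\frac{2}{11}} = - \frac{23}{b} - 275 = -275 - \frac{23}{b}$)
$y{\left(H,r \right)} = 8 + H$
$\left(\sqrt{p{\left(-92,-5 \right)} + O{\left(98 \right)}} - y{\left(-149,4 \right)}\right) - 34052 = \left(\sqrt{\left(-92\right) \left(-5\right) - \left(275 + \frac{23}{98}\right)} - \left(8 - 149\right)\right) - 34052 = \left(\sqrt{460 - \frac{26973}{98}} - -141\right) - 34052 = \left(\sqrt{460 - \frac{26973}{98}} + 141\right) - 34052 = \left(\sqrt{\frac{18107}{98}} + 141\right) - 34052 = \left(\frac{\sqrt{36214}}{14} + 141\right) - 34052 = \left(141 + \frac{\sqrt{36214}}{14}\right) - 34052 = -33911 + \frac{\sqrt{36214}}{14}$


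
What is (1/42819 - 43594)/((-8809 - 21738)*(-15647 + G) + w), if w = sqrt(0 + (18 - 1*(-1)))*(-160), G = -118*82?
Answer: -481310909182682095/8540488369316033739553 - 298664237600*sqrt(19)/25621465107948101218659 ≈ -5.6356e-5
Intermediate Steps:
G = -9676
w = -160*sqrt(19) (w = sqrt(0 + (18 + 1))*(-160) = sqrt(0 + 19)*(-160) = sqrt(19)*(-160) = -160*sqrt(19) ≈ -697.42)
(1/42819 - 43594)/((-8809 - 21738)*(-15647 + G) + w) = (1/42819 - 43594)/((-8809 - 21738)*(-15647 - 9676) - 160*sqrt(19)) = (1/42819 - 43594)/(-30547*(-25323) - 160*sqrt(19)) = -1866651485/(42819*(773541681 - 160*sqrt(19)))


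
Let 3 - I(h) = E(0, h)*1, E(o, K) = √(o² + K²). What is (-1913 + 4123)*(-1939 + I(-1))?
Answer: -4280770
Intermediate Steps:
E(o, K) = √(K² + o²)
I(h) = 3 - √(h²) (I(h) = 3 - √(h² + 0²) = 3 - √(h² + 0) = 3 - √(h²))
(-1913 + 4123)*(-1939 + I(-1)) = (-1913 + 4123)*(-1939 + (3 - √((-1)²))) = 2210*(-1939 + (3 - √1)) = 2210*(-1939 + (3 - 1*1)) = 2210*(-1939 + (3 - 1)) = 2210*(-1939 + 2) = 2210*(-1937) = -4280770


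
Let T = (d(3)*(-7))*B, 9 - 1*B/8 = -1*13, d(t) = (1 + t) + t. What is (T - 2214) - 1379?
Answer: -12217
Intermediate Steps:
d(t) = 1 + 2*t
B = 176 (B = 72 - (-8)*13 = 72 - 8*(-13) = 72 + 104 = 176)
T = -8624 (T = ((1 + 2*3)*(-7))*176 = ((1 + 6)*(-7))*176 = (7*(-7))*176 = -49*176 = -8624)
(T - 2214) - 1379 = (-8624 - 2214) - 1379 = -10838 - 1379 = -12217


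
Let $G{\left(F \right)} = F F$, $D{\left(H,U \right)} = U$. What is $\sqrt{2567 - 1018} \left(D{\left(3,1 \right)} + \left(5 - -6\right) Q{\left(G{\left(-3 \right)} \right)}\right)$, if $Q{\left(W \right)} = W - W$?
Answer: $\sqrt{1549} \approx 39.357$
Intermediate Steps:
$G{\left(F \right)} = F^{2}$
$Q{\left(W \right)} = 0$
$\sqrt{2567 - 1018} \left(D{\left(3,1 \right)} + \left(5 - -6\right) Q{\left(G{\left(-3 \right)} \right)}\right) = \sqrt{2567 - 1018} \left(1 + \left(5 - -6\right) 0\right) = \sqrt{1549} \left(1 + \left(5 + 6\right) 0\right) = \sqrt{1549} \left(1 + 11 \cdot 0\right) = \sqrt{1549} \left(1 + 0\right) = \sqrt{1549} \cdot 1 = \sqrt{1549}$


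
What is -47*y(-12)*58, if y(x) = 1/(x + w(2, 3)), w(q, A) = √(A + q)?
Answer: 32712/139 + 2726*√5/139 ≈ 279.19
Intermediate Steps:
y(x) = 1/(x + √5) (y(x) = 1/(x + √(3 + 2)) = 1/(x + √5))
-47*y(-12)*58 = -47/(-12 + √5)*58 = -2726/(-12 + √5)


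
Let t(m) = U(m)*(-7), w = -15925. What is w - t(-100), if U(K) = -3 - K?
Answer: -15246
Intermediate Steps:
t(m) = 21 + 7*m (t(m) = (-3 - m)*(-7) = 21 + 7*m)
w - t(-100) = -15925 - (21 + 7*(-100)) = -15925 - (21 - 700) = -15925 - 1*(-679) = -15925 + 679 = -15246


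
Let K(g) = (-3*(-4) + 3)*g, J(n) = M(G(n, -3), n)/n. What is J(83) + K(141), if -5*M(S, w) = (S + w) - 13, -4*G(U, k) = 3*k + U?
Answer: 1755347/830 ≈ 2114.9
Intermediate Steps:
G(U, k) = -3*k/4 - U/4 (G(U, k) = -(3*k + U)/4 = -(U + 3*k)/4 = -3*k/4 - U/4)
M(S, w) = 13/5 - S/5 - w/5 (M(S, w) = -((S + w) - 13)/5 = -(-13 + S + w)/5 = 13/5 - S/5 - w/5)
J(n) = (43/20 - 3*n/20)/n (J(n) = (13/5 - (-¾*(-3) - n/4)/5 - n/5)/n = (13/5 - (9/4 - n/4)/5 - n/5)/n = (13/5 + (-9/20 + n/20) - n/5)/n = (43/20 - 3*n/20)/n)
K(g) = 15*g (K(g) = (12 + 3)*g = 15*g)
J(83) + K(141) = (1/20)*(43 - 3*83)/83 + 15*141 = (1/20)*(1/83)*(43 - 249) + 2115 = (1/20)*(1/83)*(-206) + 2115 = -103/830 + 2115 = 1755347/830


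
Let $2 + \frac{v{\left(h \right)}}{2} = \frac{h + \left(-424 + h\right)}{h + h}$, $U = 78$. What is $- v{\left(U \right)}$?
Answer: $\frac{290}{39} \approx 7.4359$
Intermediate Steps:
$v{\left(h \right)} = -4 + \frac{-424 + 2 h}{h}$ ($v{\left(h \right)} = -4 + 2 \frac{h + \left(-424 + h\right)}{h + h} = -4 + 2 \frac{-424 + 2 h}{2 h} = -4 + \frac{-424 + 2 h}{h}$)
$- v{\left(U \right)} = - (-2 - \frac{424}{78}) = - (-2 - \frac{212}{39}) = \left(-1\right) \left(- \frac{290}{39}\right) = \frac{290}{39}$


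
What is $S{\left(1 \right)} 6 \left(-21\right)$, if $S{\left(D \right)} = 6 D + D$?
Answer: $-882$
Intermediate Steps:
$S{\left(D \right)} = 7 D$
$S{\left(1 \right)} 6 \left(-21\right) = 7 \cdot 1 \cdot 6 \left(-21\right) = 7 \cdot 6 \left(-21\right) = 42 \left(-21\right) = -882$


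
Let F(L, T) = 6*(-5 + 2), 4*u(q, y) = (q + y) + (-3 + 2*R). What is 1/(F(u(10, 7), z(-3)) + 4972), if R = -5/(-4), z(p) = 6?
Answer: 1/4954 ≈ 0.00020186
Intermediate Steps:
R = 5/4 (R = -5*(-¼) = 5/4 ≈ 1.2500)
u(q, y) = -⅛ + q/4 + y/4 (u(q, y) = ((q + y) + (-3 + 2*(5/4)))/4 = ((q + y) + (-3 + 5/2))/4 = ((q + y) - ½)/4 = (-½ + q + y)/4 = -⅛ + q/4 + y/4)
F(L, T) = -18 (F(L, T) = 6*(-3) = -18)
1/(F(u(10, 7), z(-3)) + 4972) = 1/(-18 + 4972) = 1/4954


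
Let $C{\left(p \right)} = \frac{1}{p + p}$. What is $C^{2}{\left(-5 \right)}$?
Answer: $\frac{1}{100} \approx 0.01$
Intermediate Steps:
$C{\left(p \right)} = \frac{1}{2 p}$
$C^{2}{\left(-5 \right)} = \left(\frac{1}{2 \left(-5\right)}\right)^{2} = \left(\frac{1}{2} \left(- \frac{1}{5}\right)\right)^{2} = \left(- \frac{1}{10}\right)^{2} = \frac{1}{100}$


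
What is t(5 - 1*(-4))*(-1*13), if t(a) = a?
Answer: -117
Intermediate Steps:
t(5 - 1*(-4))*(-1*13) = (5 - 1*(-4))*(-1*13) = (5 + 4)*(-13) = 9*(-13) = -117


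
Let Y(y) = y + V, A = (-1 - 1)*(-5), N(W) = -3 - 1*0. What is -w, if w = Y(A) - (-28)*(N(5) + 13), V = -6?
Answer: -284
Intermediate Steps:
N(W) = -3 (N(W) = -3 + 0 = -3)
A = 10 (A = -2*(-5) = 10)
Y(y) = -6 + y (Y(y) = y - 6 = -6 + y)
w = 284 (w = (-6 + 10) - (-28)*(-3 + 13) = 4 - (-28)*10 = 4 - 1*(-280) = 4 + 280 = 284)
-w = -1*284 = -284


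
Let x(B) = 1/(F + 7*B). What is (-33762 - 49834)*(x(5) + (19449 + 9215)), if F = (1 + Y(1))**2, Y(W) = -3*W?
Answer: -93451717612/39 ≈ -2.3962e+9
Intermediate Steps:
F = 4 (F = (1 - 3*1)**2 = (1 - 3)**2 = (-2)**2 = 4)
x(B) = 1/(4 + 7*B)
(-33762 - 49834)*(x(5) + (19449 + 9215)) = (-33762 - 49834)*(1/(4 + 7*5) + (19449 + 9215)) = -83596*(1/(4 + 35) + 28664) = -83596*(1/39 + 28664) = -83596*1117897/39 = -93451717612/39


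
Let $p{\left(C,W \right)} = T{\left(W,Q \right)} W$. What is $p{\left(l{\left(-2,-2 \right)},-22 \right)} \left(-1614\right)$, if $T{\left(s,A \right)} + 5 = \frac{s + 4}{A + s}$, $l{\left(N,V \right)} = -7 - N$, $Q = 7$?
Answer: $- \frac{674652}{5} \approx -1.3493 \cdot 10^{5}$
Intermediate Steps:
$T{\left(s,A \right)} = -5 + \frac{4 + s}{A + s}$ ($T{\left(s,A \right)} = -5 + \frac{s + 4}{A + s} = -5 + \frac{4 + s}{A + s}$)
$p{\left(C,W \right)} = \frac{W \left(-31 - 4 W\right)}{7 + W}$ ($p{\left(C,W \right)} = \frac{4 - 35 - 4 W}{7 + W} W = \frac{-31 - 4 W}{7 + W} W = \frac{W \left(-31 - 4 W\right)}{7 + W}$)
$p{\left(l{\left(-2,-2 \right)},-22 \right)} \left(-1614\right) = \left(-1\right) \left(-22\right) \frac{1}{7 - 22} \left(31 + 4 \left(-22\right)\right) \left(-1614\right) = \left(-1\right) \left(-22\right) \frac{1}{-15} \left(31 - 88\right) \left(-1614\right) = \left(-1\right) \left(-22\right) \left(- \frac{1}{15}\right) \left(-57\right) \left(-1614\right) = \frac{418}{5} \left(-1614\right) = - \frac{674652}{5}$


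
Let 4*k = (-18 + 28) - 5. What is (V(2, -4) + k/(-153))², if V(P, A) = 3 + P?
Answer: 9333025/374544 ≈ 24.918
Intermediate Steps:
k = 5/4 (k = ((-18 + 28) - 5)/4 = (10 - 5)/4 = (¼)*5 = 5/4 ≈ 1.2500)
(V(2, -4) + k/(-153))² = ((3 + 2) + (5/4)/(-153))² = (5 + (5/4)*(-1/153))² = (5 - 5/612)² = (3055/612)² = 9333025/374544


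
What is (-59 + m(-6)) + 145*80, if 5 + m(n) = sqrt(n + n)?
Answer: 11536 + 2*I*sqrt(3) ≈ 11536.0 + 3.4641*I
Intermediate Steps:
m(n) = -5 + sqrt(2)*sqrt(n) (m(n) = -5 + sqrt(n + n) = -5 + sqrt(2*n) = -5 + sqrt(2)*sqrt(n))
(-59 + m(-6)) + 145*80 = (-59 + (-5 + sqrt(2)*sqrt(-6))) + 145*80 = (-59 + (-5 + sqrt(2)*(I*sqrt(6)))) + 11600 = (-59 + (-5 + 2*I*sqrt(3))) + 11600 = (-64 + 2*I*sqrt(3)) + 11600 = 11536 + 2*I*sqrt(3)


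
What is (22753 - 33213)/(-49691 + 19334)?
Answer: 10460/30357 ≈ 0.34457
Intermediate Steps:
(22753 - 33213)/(-49691 + 19334) = -10460/(-30357) = -10460*(-1/30357) = 10460/30357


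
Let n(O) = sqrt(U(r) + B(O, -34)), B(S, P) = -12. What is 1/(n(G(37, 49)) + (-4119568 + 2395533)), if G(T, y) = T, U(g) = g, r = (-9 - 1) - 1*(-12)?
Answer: -344807/594459336247 - I*sqrt(10)/2972296681235 ≈ -5.8003e-7 - 1.0639e-12*I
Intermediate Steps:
r = 2 (r = -10 + 12 = 2)
n(O) = I*sqrt(10) (n(O) = sqrt(2 - 12) = sqrt(-10) = I*sqrt(10))
1/(n(G(37, 49)) + (-4119568 + 2395533)) = 1/(I*sqrt(10) + (-4119568 + 2395533)) = 1/(I*sqrt(10) - 1724035) = 1/(-1724035 + I*sqrt(10))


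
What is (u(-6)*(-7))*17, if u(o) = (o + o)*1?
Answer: 1428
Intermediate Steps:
u(o) = 2*o (u(o) = (2*o)*1 = 2*o)
(u(-6)*(-7))*17 = ((2*(-6))*(-7))*17 = -12*(-7)*17 = 84*17 = 1428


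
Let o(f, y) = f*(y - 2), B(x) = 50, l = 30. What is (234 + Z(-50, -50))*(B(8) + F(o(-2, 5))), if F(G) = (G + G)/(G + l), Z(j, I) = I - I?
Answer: 11583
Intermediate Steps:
Z(j, I) = 0
o(f, y) = f*(-2 + y)
F(G) = 2*G/(30 + G) (F(G) = (G + G)/(G + 30) = (2*G)/(30 + G) = 2*G/(30 + G))
(234 + Z(-50, -50))*(B(8) + F(o(-2, 5))) = (234 + 0)*(50 + 2*(-2*(-2 + 5))/(30 - 2*(-2 + 5))) = 234*(50 + 2*(-2*3)/(30 - 2*3)) = 234*(50 + 2*(-6)/(30 - 6)) = 234*(50 + 2*(-6)/24) = 234*(50 + 2*(-6)*(1/24)) = 234*(50 - 1/2) = 234*(99/2) = 11583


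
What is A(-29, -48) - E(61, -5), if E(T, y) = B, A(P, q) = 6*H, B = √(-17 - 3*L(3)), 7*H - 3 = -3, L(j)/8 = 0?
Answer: -I*√17 ≈ -4.1231*I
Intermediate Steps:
L(j) = 0 (L(j) = 8*0 = 0)
H = 0 (H = 3/7 + (⅐)*(-3) = 3/7 - 3/7 = 0)
B = I*√17 (B = √(-17 - 3*0) = √(-17 + 0) = √(-17) = I*√17 ≈ 4.1231*I)
A(P, q) = 0 (A(P, q) = 6*0 = 0)
E(T, y) = I*√17
A(-29, -48) - E(61, -5) = 0 - I*√17 = -I*√17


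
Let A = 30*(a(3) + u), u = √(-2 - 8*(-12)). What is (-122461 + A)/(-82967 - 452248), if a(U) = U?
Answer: 122371/535215 - 2*√94/35681 ≈ 0.22810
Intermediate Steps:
u = √94 (u = √(-2 + 96) = √94 ≈ 9.6954)
A = 90 + 30*√94 (A = 30*(3 + √94) = 90 + 30*√94 ≈ 380.86)
(-122461 + A)/(-82967 - 452248) = (-122461 + (90 + 30*√94))/(-82967 - 452248) = (-122371 + 30*√94)/(-535215) = (-122371 + 30*√94)*(-1/535215) = 122371/535215 - 2*√94/35681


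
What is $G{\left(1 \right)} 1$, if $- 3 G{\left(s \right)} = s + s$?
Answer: $- \frac{2}{3} \approx -0.66667$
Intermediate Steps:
$G{\left(s \right)} = - \frac{2 s}{3}$ ($G{\left(s \right)} = - \frac{s + s}{3} = - \frac{2 s}{3}$)
$G{\left(1 \right)} 1 = \left(- \frac{2}{3}\right) 1 \cdot 1 = \left(- \frac{2}{3}\right) 1 = - \frac{2}{3}$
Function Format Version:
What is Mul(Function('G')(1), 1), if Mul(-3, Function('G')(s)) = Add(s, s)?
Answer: Rational(-2, 3) ≈ -0.66667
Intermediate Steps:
Function('G')(s) = Mul(Rational(-2, 3), s) (Function('G')(s) = Mul(Rational(-1, 3), Add(s, s)) = Mul(Rational(-1, 3), Mul(2, s)) = Mul(Rational(-2, 3), s))
Mul(Function('G')(1), 1) = Mul(Mul(Rational(-2, 3), 1), 1) = Mul(Rational(-2, 3), 1) = Rational(-2, 3)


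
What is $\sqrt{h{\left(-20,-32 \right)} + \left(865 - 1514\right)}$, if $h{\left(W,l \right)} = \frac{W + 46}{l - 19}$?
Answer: $\frac{25 i \sqrt{2703}}{51} \approx 25.485 i$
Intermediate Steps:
$h{\left(W,l \right)} = \frac{46 + W}{-19 + l}$
$\sqrt{h{\left(-20,-32 \right)} + \left(865 - 1514\right)} = \sqrt{\frac{46 - 20}{-19 - 32} + \left(865 - 1514\right)} = \sqrt{\frac{1}{-51} \cdot 26 + \left(865 - 1514\right)} = \sqrt{\left(- \frac{1}{51}\right) 26 - 649} = \sqrt{- \frac{26}{51} - 649} = \sqrt{- \frac{33125}{51}} = \frac{25 i \sqrt{2703}}{51}$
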